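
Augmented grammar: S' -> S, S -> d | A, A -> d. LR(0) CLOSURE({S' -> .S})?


Start: S' -> .S
For each item with dot before a nonterminal B, add B -> .γ for every B-production
Closure: [S' -> .S, S -> .d, S -> .A, A -> .d]


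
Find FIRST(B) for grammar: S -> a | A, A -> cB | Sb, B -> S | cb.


Per alternative of B: FIRST(S) = {a, c}; FIRST(cb) = {c}
FIRST(B) = {a, c}


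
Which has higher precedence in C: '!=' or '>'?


'>' is relational (level 7); '!=' is equality (level 6)
Higher level binds tighter
'>' has higher precedence than '!='


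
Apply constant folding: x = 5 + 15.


5 + 15 = 20 at compile time
Optimized: x = 20


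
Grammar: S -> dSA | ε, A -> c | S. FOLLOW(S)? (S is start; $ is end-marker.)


$ ∈ FOLLOW(S). For each A -> αBβ: add FIRST(β)\{ε} to FOLLOW(B); if β nullable, add FOLLOW(A).
FOLLOW(S) = {$, c, d}


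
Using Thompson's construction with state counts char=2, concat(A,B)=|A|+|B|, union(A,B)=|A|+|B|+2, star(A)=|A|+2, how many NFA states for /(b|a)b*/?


Syntax tree has 3 char leaf(s), 1 union(s), 1 star(s)
chars contribute 3×2 = 6; each union adds +2; each star adds +2
Total: 6 + 2 + 2 = 10 states


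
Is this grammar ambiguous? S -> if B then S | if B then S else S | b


dangling else: 'if B then if B then b else b' parses two ways
Ambiguous


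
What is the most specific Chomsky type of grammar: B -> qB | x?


Right-linear: every RHS is a terminal or a terminal followed by one nonterminal
Classification: Type 3 (Regular)


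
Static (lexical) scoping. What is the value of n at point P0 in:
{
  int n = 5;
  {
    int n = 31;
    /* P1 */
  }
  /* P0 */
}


n declared in the same block as P0
n = 5


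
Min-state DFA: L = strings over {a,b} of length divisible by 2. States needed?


Track length mod 2: states 0..1, accept at 0
Minimal DFA: 2 states


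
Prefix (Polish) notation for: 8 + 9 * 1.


'*' binds tighter: tree is (+ 8 (* 9 1))
Prefix: + 8 * 9 1


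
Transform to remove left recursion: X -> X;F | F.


Left-recursive alternatives: X;F; non-recursive: F
Introduce X': X -> FX', X' -> ;FX' | ε


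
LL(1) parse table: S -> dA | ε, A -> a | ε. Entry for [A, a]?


For [A, a]: 'a' ∈ FIRST(a)
Entry: A -> a


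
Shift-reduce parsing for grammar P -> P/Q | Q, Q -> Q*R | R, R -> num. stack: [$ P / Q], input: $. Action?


handle 'P/Q' on top; lookahead ∈ FOLLOW(P) = {/, $}
Action: reduce (P -> P/Q)


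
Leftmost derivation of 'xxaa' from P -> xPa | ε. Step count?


Derivation: P => xPa => xxPaa => xxaa
Steps: 3


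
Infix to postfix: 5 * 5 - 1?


Left to right (same or higher precedence on left)
Postfix: 5 5 * 1 -


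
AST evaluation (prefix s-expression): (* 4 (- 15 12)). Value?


Evaluate inner: (- 15 12) = 3
Evaluate root: (* 4 3) = 12
Result: 12


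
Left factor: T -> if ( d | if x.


Common prefix: 'if'
Factored: T -> if T', T' -> ( d | x


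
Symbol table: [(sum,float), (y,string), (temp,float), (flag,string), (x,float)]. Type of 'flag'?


Lookup 'flag' → type string


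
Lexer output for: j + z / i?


Scan left to right, longest-match per lexeme
Tokens: ID(j), OP(+), ID(z), OP(/), ID(i)


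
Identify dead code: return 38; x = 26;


statement follows a return and is unreachable
Dead: 'x = 26'


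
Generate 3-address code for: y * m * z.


Break into single-operator statements:
t1 = y * m
t2 = t1 * z


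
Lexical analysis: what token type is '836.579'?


Pattern: digits with a decimal point
Type: FLOAT_LITERAL


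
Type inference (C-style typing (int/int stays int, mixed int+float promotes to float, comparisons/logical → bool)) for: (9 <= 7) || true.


Operand types: bool || bool
Rule: logical operators take bool operands and yield bool
Result type: bool


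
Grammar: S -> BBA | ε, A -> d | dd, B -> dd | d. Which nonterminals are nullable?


A nonterminal is nullable iff some alternative derives ε (directly, or every symbol in it is nullable)
Nullable: {S}


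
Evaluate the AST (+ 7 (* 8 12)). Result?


Evaluate inner: (* 8 12) = 96
Evaluate root: (+ 7 96) = 103
Result: 103


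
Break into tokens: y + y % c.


Scan left to right, longest-match per lexeme
Tokens: ID(y), OP(+), ID(y), OP(%), ID(c)


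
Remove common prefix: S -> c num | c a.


Common prefix: 'c'
Factored: S -> c S', S' -> num | a


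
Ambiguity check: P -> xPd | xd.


balanced x^n…d^n: each string has a unique parse
Unambiguous


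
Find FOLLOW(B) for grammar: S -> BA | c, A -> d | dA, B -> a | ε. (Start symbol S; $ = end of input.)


$ ∈ FOLLOW(S). For each A -> αBβ: add FIRST(β)\{ε} to FOLLOW(B); if β nullable, add FOLLOW(A).
FOLLOW(B) = {d}


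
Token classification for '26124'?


Pattern: digits only
Type: INTEGER_LITERAL


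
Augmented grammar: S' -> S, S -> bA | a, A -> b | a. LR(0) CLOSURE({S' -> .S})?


Start: S' -> .S
For each item with dot before a nonterminal B, add B -> .γ for every B-production
Closure: [S' -> .S, S -> .bA, S -> .a]


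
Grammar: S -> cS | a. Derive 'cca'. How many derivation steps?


Derivation: S => cS => ccS => cca
Steps: 3


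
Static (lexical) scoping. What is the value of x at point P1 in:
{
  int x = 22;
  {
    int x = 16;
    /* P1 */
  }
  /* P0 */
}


x declared in the same block as P1
x = 16


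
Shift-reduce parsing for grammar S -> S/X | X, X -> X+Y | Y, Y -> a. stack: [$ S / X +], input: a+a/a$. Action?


no handle; shift 'a'
Action: shift


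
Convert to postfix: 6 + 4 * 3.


* has higher precedence, evaluate 4*3 first
Postfix: 6 4 3 * +


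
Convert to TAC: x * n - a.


Break into single-operator statements:
t1 = x * n
t2 = t1 - a


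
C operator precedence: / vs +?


'/' is multiplicative (level 10); '+' is additive (level 9)
Higher level binds tighter
'/' has higher precedence than '+'


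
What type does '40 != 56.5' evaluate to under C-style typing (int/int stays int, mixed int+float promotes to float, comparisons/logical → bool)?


Operand types: int != float
Rule: comparison yields bool
Result type: bool


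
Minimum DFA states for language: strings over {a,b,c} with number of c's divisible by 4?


Track (count of c) mod 4: states 0..3, accept at 0
Minimal DFA: 4 states


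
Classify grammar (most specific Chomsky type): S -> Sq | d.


Left-linear: every RHS is a terminal or one nonterminal followed by a terminal
Classification: Type 3 (Regular)


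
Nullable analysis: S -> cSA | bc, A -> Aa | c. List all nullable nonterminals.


A nonterminal is nullable iff some alternative derives ε (directly, or every symbol in it is nullable)
Nullable: {}


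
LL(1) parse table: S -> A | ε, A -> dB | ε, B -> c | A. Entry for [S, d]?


For [S, d]: 'd' ∈ FIRST(A)
Entry: S -> A


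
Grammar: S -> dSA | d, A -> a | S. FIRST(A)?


Per alternative of A: FIRST(a) = {a}; FIRST(S) = {d}
FIRST(A) = {a, d}


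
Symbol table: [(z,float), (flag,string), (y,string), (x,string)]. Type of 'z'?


Lookup 'z' → type float


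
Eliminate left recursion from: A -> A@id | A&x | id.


Left-recursive alternatives: A@id, A&x; non-recursive: id
Introduce A': A -> idA', A' -> @idA' | &xA' | ε


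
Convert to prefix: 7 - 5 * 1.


'*' binds tighter: tree is (- 7 (* 5 1))
Prefix: - 7 * 5 1


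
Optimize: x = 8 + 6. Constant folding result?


8 + 6 = 14 at compile time
Optimized: x = 14


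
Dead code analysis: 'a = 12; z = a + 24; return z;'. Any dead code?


a is read by z's definition; z is returned
No dead code


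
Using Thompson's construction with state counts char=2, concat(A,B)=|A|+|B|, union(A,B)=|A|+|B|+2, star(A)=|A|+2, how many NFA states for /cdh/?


Syntax tree has 3 char leaf(s), 0 union(s), 0 star(s)
chars contribute 3×2 = 6; each union adds +2; each star adds +2
Total: 6 + 0 + 0 = 6 states


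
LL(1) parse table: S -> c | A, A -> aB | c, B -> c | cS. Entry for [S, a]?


For [S, a]: 'a' ∈ FIRST(A)
Entry: S -> A


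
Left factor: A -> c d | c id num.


Common prefix: 'c'
Factored: A -> c A', A' -> d | id num


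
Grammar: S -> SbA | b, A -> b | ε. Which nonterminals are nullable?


A nonterminal is nullable iff some alternative derives ε (directly, or every symbol in it is nullable)
Nullable: {A}


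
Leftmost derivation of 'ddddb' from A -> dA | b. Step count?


Derivation: A => dA => ddA => dddA => ddddA => ddddb
Steps: 5


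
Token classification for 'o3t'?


Pattern: letter/underscore followed by alphanumerics, not a keyword
Type: IDENTIFIER


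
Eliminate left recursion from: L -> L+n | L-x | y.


Left-recursive alternatives: L+n, L-x; non-recursive: y
Introduce L': L -> yL', L' -> +nL' | -xL' | ε


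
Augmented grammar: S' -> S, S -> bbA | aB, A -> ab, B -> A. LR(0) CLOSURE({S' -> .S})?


Start: S' -> .S
For each item with dot before a nonterminal B, add B -> .γ for every B-production
Closure: [S' -> .S, S -> .bbA, S -> .aB]


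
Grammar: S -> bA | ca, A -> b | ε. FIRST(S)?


Per alternative of S: FIRST(bA) = {b}; FIRST(ca) = {c}
FIRST(S) = {b, c}


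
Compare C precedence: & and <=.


'<=' is relational (level 7); '&' is bitwise AND (level 5)
Higher level binds tighter
'<=' has higher precedence than '&'


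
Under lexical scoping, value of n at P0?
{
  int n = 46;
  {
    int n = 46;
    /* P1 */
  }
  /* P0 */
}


n declared in the same block as P0
n = 46


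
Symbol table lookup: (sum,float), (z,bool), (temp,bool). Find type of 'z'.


Lookup 'z' → type bool


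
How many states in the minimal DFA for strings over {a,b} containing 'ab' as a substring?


KMP-style automaton: 2 progress states + 1 absorbing accept = 3
Minimal DFA: 3 states


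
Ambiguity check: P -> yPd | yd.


balanced y^n…d^n: each string has a unique parse
Unambiguous


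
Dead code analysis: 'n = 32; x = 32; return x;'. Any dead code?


n is assigned but never read
Dead: 'n = 32'


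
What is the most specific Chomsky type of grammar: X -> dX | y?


Right-linear: every RHS is a terminal or a terminal followed by one nonterminal
Classification: Type 3 (Regular)


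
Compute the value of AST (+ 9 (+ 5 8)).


Evaluate inner: (+ 5 8) = 13
Evaluate root: (+ 9 13) = 22
Result: 22


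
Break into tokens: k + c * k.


Scan left to right, longest-match per lexeme
Tokens: ID(k), OP(+), ID(c), OP(*), ID(k)


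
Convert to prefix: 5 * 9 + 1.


left-to-right (same/higher precedence on left): tree is (+ (* 5 9) 1)
Prefix: + * 5 9 1


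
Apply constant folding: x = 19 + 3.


19 + 3 = 22 at compile time
Optimized: x = 22


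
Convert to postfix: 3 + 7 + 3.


Left to right (same or higher precedence on left)
Postfix: 3 7 + 3 +


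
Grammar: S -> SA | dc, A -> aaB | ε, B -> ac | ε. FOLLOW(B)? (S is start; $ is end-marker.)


$ ∈ FOLLOW(S). For each A -> αBβ: add FIRST(β)\{ε} to FOLLOW(B); if β nullable, add FOLLOW(A).
FOLLOW(B) = {$, a}


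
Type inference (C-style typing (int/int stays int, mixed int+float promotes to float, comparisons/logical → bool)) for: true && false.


Operand types: bool && bool
Rule: logical operators take bool operands and yield bool
Result type: bool


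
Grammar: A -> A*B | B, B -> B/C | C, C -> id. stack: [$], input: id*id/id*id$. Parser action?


no handle on stack; shift 'id'
Action: shift


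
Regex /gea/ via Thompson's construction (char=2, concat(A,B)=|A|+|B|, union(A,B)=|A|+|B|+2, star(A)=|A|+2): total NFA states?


Syntax tree has 3 char leaf(s), 0 union(s), 0 star(s)
chars contribute 3×2 = 6; each union adds +2; each star adds +2
Total: 6 + 0 + 0 = 6 states


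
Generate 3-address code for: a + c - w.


Break into single-operator statements:
t1 = a + c
t2 = t1 - w


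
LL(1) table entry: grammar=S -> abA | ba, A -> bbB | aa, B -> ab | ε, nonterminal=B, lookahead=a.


For [B, a]: 'a' ∈ FIRST(ab)
Entry: B -> ab


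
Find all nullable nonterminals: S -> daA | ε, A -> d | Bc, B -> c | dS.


A nonterminal is nullable iff some alternative derives ε (directly, or every symbol in it is nullable)
Nullable: {S}


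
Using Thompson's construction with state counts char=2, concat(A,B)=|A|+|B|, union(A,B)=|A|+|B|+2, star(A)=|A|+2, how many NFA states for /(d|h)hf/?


Syntax tree has 4 char leaf(s), 1 union(s), 0 star(s)
chars contribute 4×2 = 8; each union adds +2; each star adds +2
Total: 8 + 2 + 0 = 10 states


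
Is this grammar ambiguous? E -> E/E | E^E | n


'n/n^n' has two parse trees (no precedence encoded between / and ^)
Ambiguous


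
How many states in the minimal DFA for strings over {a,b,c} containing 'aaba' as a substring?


KMP-style automaton: 4 progress states + 1 absorbing accept = 5
Minimal DFA: 5 states


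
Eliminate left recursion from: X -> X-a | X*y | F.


Left-recursive alternatives: X-a, X*y; non-recursive: F
Introduce X': X -> FX', X' -> -aX' | *yX' | ε


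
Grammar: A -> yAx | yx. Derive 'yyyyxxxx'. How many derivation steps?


Derivation: A => yAx => yyAxx => yyyAxxx => yyyyxxxx
Steps: 4


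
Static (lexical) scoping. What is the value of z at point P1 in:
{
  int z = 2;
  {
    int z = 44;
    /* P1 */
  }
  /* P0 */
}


z declared in the same block as P1
z = 44


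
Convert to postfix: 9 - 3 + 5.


Left to right (same or higher precedence on left)
Postfix: 9 3 - 5 +


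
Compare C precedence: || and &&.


'&&' is logical AND (level 2); '||' is logical OR (level 1)
Higher level binds tighter
'&&' has higher precedence than '||'


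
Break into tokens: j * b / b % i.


Scan left to right, longest-match per lexeme
Tokens: ID(j), OP(*), ID(b), OP(/), ID(b), OP(%), ID(i)


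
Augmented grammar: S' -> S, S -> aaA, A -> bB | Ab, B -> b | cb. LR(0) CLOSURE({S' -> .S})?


Start: S' -> .S
For each item with dot before a nonterminal B, add B -> .γ for every B-production
Closure: [S' -> .S, S -> .aaA]


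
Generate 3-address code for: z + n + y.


Break into single-operator statements:
t1 = z + n
t2 = t1 + y


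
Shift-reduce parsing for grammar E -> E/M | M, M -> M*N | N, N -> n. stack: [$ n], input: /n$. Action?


'n' on top is the handle for N -> n
Action: reduce (N -> n)


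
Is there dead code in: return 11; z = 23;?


statement follows a return and is unreachable
Dead: 'z = 23'


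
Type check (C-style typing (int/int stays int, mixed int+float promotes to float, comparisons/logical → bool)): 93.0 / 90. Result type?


Operand types: float / int
Rule: mixed int/float promotes to float; int/int stays int
Result type: float


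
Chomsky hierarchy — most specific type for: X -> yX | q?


Right-linear: every RHS is a terminal or a terminal followed by one nonterminal
Classification: Type 3 (Regular)


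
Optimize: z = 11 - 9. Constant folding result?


11 - 9 = 2 at compile time
Optimized: z = 2


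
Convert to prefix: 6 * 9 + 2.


left-to-right (same/higher precedence on left): tree is (+ (* 6 9) 2)
Prefix: + * 6 9 2


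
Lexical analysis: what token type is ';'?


Pattern: delimiter/punctuation
Type: PUNCTUATION


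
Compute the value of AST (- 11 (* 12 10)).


Evaluate inner: (* 12 10) = 120
Evaluate root: (- 11 120) = -109
Result: -109


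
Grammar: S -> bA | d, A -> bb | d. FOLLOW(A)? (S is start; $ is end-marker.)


$ ∈ FOLLOW(S). For each A -> αBβ: add FIRST(β)\{ε} to FOLLOW(B); if β nullable, add FOLLOW(A).
FOLLOW(A) = {$}


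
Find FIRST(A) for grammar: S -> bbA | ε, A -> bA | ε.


Per alternative of A: FIRST(bA) = {b}; FIRST(ε) = {ε}
FIRST(A) = {b, ε}


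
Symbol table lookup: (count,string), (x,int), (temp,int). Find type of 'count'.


Lookup 'count' → type string


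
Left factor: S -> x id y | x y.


Common prefix: 'x'
Factored: S -> x S', S' -> id y | y


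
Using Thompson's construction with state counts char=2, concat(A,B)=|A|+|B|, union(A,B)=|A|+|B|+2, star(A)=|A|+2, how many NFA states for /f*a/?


Syntax tree has 2 char leaf(s), 0 union(s), 1 star(s)
chars contribute 2×2 = 4; each union adds +2; each star adds +2
Total: 4 + 0 + 2 = 6 states


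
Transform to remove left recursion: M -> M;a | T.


Left-recursive alternatives: M;a; non-recursive: T
Introduce M': M -> TM', M' -> ;aM' | ε


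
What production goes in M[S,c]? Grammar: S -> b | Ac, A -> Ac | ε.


For [S, c]: 'c' ∈ FIRST(Ac)
Entry: S -> Ac


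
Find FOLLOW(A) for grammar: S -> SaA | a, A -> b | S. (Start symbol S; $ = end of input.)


$ ∈ FOLLOW(S). For each A -> αBβ: add FIRST(β)\{ε} to FOLLOW(B); if β nullable, add FOLLOW(A).
FOLLOW(A) = {$, a}


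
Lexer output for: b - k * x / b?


Scan left to right, longest-match per lexeme
Tokens: ID(b), OP(-), ID(k), OP(*), ID(x), OP(/), ID(b)


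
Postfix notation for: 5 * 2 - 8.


Left to right (same or higher precedence on left)
Postfix: 5 2 * 8 -


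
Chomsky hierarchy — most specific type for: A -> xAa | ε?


Single nonterminal LHS, but x^n a^n is not regular
Classification: Type 2 (Context-Free)


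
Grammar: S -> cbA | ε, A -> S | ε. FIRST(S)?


Per alternative of S: FIRST(cbA) = {c}; FIRST(ε) = {ε}
FIRST(S) = {c, ε}


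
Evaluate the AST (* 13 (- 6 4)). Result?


Evaluate inner: (- 6 4) = 2
Evaluate root: (* 13 2) = 26
Result: 26


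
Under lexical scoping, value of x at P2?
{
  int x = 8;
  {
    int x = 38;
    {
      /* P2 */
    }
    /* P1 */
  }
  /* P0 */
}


P2's block does not declare x; resolves to the enclosing declaration at depth 1
x = 38


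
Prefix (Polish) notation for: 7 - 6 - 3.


left-to-right (same/higher precedence on left): tree is (- (- 7 6) 3)
Prefix: - - 7 6 3


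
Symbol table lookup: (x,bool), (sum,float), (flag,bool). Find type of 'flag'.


Lookup 'flag' → type bool


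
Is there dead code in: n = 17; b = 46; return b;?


n is assigned but never read
Dead: 'n = 17'


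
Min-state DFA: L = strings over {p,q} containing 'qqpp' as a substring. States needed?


KMP-style automaton: 4 progress states + 1 absorbing accept = 5
Minimal DFA: 5 states


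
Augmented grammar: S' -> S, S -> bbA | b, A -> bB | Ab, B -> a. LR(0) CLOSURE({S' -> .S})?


Start: S' -> .S
For each item with dot before a nonterminal B, add B -> .γ for every B-production
Closure: [S' -> .S, S -> .bbA, S -> .b]


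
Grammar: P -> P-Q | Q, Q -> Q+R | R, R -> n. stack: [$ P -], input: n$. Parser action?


no handle ('P-' is not any RHS); shift 'n'
Action: shift


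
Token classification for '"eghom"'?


Pattern: double-quoted sequence
Type: STRING_LITERAL


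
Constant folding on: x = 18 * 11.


18 * 11 = 198 at compile time
Optimized: x = 198


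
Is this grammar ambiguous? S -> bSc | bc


balanced b^n…c^n: each string has a unique parse
Unambiguous


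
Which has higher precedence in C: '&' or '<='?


'<=' is relational (level 7); '&' is bitwise AND (level 5)
Higher level binds tighter
'<=' has higher precedence than '&'


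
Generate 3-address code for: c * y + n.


Break into single-operator statements:
t1 = c * y
t2 = t1 + n


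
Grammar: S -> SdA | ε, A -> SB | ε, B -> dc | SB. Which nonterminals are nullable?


A nonterminal is nullable iff some alternative derives ε (directly, or every symbol in it is nullable)
Nullable: {A, S}


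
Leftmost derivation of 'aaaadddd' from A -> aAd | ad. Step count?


Derivation: A => aAd => aaAdd => aaaAddd => aaaadddd
Steps: 4


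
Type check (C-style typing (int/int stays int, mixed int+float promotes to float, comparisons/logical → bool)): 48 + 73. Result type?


Operand types: int + int
Rule: mixed int/float promotes to float; int/int stays int
Result type: int


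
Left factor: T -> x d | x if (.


Common prefix: 'x'
Factored: T -> x T', T' -> d | if (


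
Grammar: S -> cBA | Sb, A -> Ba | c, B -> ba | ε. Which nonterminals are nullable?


A nonterminal is nullable iff some alternative derives ε (directly, or every symbol in it is nullable)
Nullable: {B}


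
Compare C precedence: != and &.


'!=' is equality (level 6); '&' is bitwise AND (level 5)
Higher level binds tighter
'!=' has higher precedence than '&'


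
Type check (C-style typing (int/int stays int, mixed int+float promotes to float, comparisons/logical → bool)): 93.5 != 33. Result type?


Operand types: float != int
Rule: comparison yields bool
Result type: bool


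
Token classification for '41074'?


Pattern: digits only
Type: INTEGER_LITERAL


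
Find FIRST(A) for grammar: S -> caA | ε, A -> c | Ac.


Per alternative of A: FIRST(c) = {c}; FIRST(Ac) = {c}
FIRST(A) = {c}


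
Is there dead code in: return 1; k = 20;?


statement follows a return and is unreachable
Dead: 'k = 20'


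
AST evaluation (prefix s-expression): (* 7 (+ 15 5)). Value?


Evaluate inner: (+ 15 5) = 20
Evaluate root: (* 7 20) = 140
Result: 140


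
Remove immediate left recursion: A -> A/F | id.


Left-recursive alternatives: A/F; non-recursive: id
Introduce A': A -> idA', A' -> /FA' | ε


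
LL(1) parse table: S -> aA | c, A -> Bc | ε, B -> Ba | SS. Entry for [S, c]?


For [S, c]: 'c' ∈ FIRST(c)
Entry: S -> c


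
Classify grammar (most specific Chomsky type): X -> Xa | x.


Left-linear: every RHS is a terminal or one nonterminal followed by a terminal
Classification: Type 3 (Regular)


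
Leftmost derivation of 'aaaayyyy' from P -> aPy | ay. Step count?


Derivation: P => aPy => aaPyy => aaaPyyy => aaaayyyy
Steps: 4


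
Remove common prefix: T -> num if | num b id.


Common prefix: 'num'
Factored: T -> num T', T' -> if | b id


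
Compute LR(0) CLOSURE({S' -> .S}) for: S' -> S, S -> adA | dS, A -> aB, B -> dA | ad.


Start: S' -> .S
For each item with dot before a nonterminal B, add B -> .γ for every B-production
Closure: [S' -> .S, S -> .adA, S -> .dS]


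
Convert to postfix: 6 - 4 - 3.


Left to right (same or higher precedence on left)
Postfix: 6 4 - 3 -


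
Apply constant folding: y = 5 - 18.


5 - 18 = -13 at compile time
Optimized: y = -13


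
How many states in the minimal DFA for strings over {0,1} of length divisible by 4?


Track length mod 4: states 0..3, accept at 0
Minimal DFA: 4 states


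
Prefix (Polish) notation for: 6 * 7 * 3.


left-to-right (same/higher precedence on left): tree is (* (* 6 7) 3)
Prefix: * * 6 7 3


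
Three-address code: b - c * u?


Break into single-operator statements:
t1 = c * u
t2 = b - t1


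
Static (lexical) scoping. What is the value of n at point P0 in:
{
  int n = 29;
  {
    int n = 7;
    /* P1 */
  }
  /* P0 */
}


n declared in the same block as P0
n = 29


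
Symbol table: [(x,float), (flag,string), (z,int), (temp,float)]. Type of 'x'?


Lookup 'x' → type float


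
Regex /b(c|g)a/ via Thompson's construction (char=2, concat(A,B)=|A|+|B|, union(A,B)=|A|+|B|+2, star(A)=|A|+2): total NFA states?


Syntax tree has 4 char leaf(s), 1 union(s), 0 star(s)
chars contribute 4×2 = 8; each union adds +2; each star adds +2
Total: 8 + 2 + 0 = 10 states


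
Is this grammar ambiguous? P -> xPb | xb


balanced x^n…b^n: each string has a unique parse
Unambiguous


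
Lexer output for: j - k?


Scan left to right, longest-match per lexeme
Tokens: ID(j), OP(-), ID(k)


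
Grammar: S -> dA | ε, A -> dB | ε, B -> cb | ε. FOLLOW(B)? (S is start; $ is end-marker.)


$ ∈ FOLLOW(S). For each A -> αBβ: add FIRST(β)\{ε} to FOLLOW(B); if β nullable, add FOLLOW(A).
FOLLOW(B) = {$}


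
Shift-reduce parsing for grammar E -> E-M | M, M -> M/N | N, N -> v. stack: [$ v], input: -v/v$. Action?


'v' on top is the handle for N -> v
Action: reduce (N -> v)


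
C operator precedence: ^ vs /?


'/' is multiplicative (level 10); '^' is bitwise XOR (level 4)
Higher level binds tighter
'/' has higher precedence than '^'


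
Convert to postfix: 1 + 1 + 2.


Left to right (same or higher precedence on left)
Postfix: 1 1 + 2 +


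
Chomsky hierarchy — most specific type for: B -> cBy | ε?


Single nonterminal LHS, but c^n y^n is not regular
Classification: Type 2 (Context-Free)


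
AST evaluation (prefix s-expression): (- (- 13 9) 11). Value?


Evaluate inner: (- 13 9) = 4
Evaluate root: (- 4 11) = -7
Result: -7


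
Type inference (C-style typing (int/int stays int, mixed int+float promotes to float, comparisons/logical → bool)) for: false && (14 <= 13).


Operand types: bool && bool
Rule: logical operators take bool operands and yield bool
Result type: bool


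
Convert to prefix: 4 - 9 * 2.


'*' binds tighter: tree is (- 4 (* 9 2))
Prefix: - 4 * 9 2


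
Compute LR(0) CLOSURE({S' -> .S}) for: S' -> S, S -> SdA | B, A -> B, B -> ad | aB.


Start: S' -> .S
For each item with dot before a nonterminal B, add B -> .γ for every B-production
Closure: [S' -> .S, S -> .SdA, S -> .B, B -> .ad, B -> .aB]


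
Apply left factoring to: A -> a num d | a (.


Common prefix: 'a'
Factored: A -> a A', A' -> num d | (


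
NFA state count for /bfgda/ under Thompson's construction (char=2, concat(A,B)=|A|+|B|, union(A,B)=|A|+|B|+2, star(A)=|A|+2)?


Syntax tree has 5 char leaf(s), 0 union(s), 0 star(s)
chars contribute 5×2 = 10; each union adds +2; each star adds +2
Total: 10 + 0 + 0 = 10 states


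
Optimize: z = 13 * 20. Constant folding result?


13 * 20 = 260 at compile time
Optimized: z = 260


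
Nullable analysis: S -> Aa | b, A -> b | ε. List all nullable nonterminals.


A nonterminal is nullable iff some alternative derives ε (directly, or every symbol in it is nullable)
Nullable: {A}


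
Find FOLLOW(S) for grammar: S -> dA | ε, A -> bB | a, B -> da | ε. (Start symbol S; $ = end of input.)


$ ∈ FOLLOW(S). For each A -> αBβ: add FIRST(β)\{ε} to FOLLOW(B); if β nullable, add FOLLOW(A).
FOLLOW(S) = {$}


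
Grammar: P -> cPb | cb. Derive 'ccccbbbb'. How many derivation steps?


Derivation: P => cPb => ccPbb => cccPbbb => ccccbbbb
Steps: 4


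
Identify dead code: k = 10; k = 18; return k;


first assignment to k is overwritten before any read
Dead: 'k = 10'


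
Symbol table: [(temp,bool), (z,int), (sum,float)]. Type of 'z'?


Lookup 'z' → type int


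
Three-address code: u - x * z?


Break into single-operator statements:
t1 = x * z
t2 = u - t1


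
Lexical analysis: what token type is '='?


Pattern: operator symbol
Type: OPERATOR


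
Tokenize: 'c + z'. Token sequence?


Scan left to right, longest-match per lexeme
Tokens: ID(c), OP(+), ID(z)


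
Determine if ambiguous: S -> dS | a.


right-linear, alternatives start with distinct terminals 'd' vs 'a': unique leftmost derivation
Unambiguous


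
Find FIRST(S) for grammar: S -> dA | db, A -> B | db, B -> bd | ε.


Per alternative of S: FIRST(dA) = {d}; FIRST(db) = {d}
FIRST(S) = {d}


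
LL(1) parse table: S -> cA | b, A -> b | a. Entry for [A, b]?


For [A, b]: 'b' ∈ FIRST(b)
Entry: A -> b


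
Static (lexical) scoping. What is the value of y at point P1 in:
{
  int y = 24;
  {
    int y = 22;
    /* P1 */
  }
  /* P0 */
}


y declared in the same block as P1
y = 22


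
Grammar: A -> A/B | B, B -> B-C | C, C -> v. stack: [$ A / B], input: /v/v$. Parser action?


handle 'A/B' on top; lookahead ∈ FOLLOW(A) = {/, $}
Action: reduce (A -> A/B)


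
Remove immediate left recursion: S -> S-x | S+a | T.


Left-recursive alternatives: S-x, S+a; non-recursive: T
Introduce S': S -> TS', S' -> -xS' | +aS' | ε


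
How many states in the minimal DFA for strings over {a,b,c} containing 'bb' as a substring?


KMP-style automaton: 2 progress states + 1 absorbing accept = 3
Minimal DFA: 3 states


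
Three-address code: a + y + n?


Break into single-operator statements:
t1 = a + y
t2 = t1 + n


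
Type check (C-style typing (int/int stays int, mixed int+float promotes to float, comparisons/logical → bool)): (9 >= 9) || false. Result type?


Operand types: bool || bool
Rule: logical operators take bool operands and yield bool
Result type: bool


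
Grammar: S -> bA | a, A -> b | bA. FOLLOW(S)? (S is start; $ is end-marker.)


$ ∈ FOLLOW(S). For each A -> αBβ: add FIRST(β)\{ε} to FOLLOW(B); if β nullable, add FOLLOW(A).
FOLLOW(S) = {$}


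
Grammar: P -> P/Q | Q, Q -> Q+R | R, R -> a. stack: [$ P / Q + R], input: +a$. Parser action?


handle 'Q+R' on top
Action: reduce (Q -> Q+R)


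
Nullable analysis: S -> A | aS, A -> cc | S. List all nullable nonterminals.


A nonterminal is nullable iff some alternative derives ε (directly, or every symbol in it is nullable)
Nullable: {}


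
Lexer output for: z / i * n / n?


Scan left to right, longest-match per lexeme
Tokens: ID(z), OP(/), ID(i), OP(*), ID(n), OP(/), ID(n)


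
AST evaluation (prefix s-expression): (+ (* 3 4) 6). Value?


Evaluate inner: (* 3 4) = 12
Evaluate root: (+ 12 6) = 18
Result: 18


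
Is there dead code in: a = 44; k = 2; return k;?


a is assigned but never read
Dead: 'a = 44'


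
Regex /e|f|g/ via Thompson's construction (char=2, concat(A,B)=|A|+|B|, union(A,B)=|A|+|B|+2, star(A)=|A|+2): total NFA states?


Syntax tree has 3 char leaf(s), 2 union(s), 0 star(s)
chars contribute 3×2 = 6; each union adds +2; each star adds +2
Total: 6 + 4 + 0 = 10 states


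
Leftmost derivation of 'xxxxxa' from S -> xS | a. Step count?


Derivation: S => xS => xxS => xxxS => xxxxS => xxxxxS => xxxxxa
Steps: 6


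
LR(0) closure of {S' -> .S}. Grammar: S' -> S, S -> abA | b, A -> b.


Start: S' -> .S
For each item with dot before a nonterminal B, add B -> .γ for every B-production
Closure: [S' -> .S, S -> .abA, S -> .b]


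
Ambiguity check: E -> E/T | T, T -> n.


precedence layered via separate nonterminal T: deterministic
Unambiguous


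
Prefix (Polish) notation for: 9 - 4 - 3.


left-to-right (same/higher precedence on left): tree is (- (- 9 4) 3)
Prefix: - - 9 4 3


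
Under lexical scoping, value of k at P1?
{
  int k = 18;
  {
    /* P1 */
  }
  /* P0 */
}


P1's block does not declare k; resolves to the enclosing declaration at depth 0
k = 18


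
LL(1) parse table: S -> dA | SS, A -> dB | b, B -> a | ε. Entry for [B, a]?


For [B, a]: 'a' ∈ FIRST(a)
Entry: B -> a


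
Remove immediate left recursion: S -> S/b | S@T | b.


Left-recursive alternatives: S/b, S@T; non-recursive: b
Introduce S': S -> bS', S' -> /bS' | @TS' | ε


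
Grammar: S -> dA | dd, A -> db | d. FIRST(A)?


Per alternative of A: FIRST(db) = {d}; FIRST(d) = {d}
FIRST(A) = {d}


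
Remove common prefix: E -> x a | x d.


Common prefix: 'x'
Factored: E -> x E', E' -> a | d


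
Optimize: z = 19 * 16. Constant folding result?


19 * 16 = 304 at compile time
Optimized: z = 304


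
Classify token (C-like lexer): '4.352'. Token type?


Pattern: digits with a decimal point
Type: FLOAT_LITERAL


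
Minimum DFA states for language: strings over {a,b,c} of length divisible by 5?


Track length mod 5: states 0..4, accept at 0
Minimal DFA: 5 states


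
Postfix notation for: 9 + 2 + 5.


Left to right (same or higher precedence on left)
Postfix: 9 2 + 5 +


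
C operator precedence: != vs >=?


'>=' is relational (level 7); '!=' is equality (level 6)
Higher level binds tighter
'>=' has higher precedence than '!='


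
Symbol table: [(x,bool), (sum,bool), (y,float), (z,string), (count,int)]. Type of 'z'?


Lookup 'z' → type string


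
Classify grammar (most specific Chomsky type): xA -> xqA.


LHS has context (more than one symbol) and |LHS| ≤ |RHS|
Classification: Type 1 (Context-Sensitive)


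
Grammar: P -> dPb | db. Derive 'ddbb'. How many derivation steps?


Derivation: P => dPb => ddbb
Steps: 2


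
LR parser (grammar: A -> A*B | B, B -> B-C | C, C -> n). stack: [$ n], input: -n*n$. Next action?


'n' on top is the handle for C -> n
Action: reduce (C -> n)


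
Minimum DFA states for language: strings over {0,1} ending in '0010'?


Track the longest suffix of input matching a prefix of '0010': 5 classes (prefixes of length 0..4)
Minimal DFA: 5 states


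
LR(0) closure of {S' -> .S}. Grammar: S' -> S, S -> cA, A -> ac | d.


Start: S' -> .S
For each item with dot before a nonterminal B, add B -> .γ for every B-production
Closure: [S' -> .S, S -> .cA]


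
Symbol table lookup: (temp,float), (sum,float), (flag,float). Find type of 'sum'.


Lookup 'sum' → type float


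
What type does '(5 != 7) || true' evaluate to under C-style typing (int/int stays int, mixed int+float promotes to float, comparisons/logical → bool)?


Operand types: bool || bool
Rule: logical operators take bool operands and yield bool
Result type: bool


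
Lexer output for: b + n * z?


Scan left to right, longest-match per lexeme
Tokens: ID(b), OP(+), ID(n), OP(*), ID(z)


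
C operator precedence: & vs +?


'+' is additive (level 9); '&' is bitwise AND (level 5)
Higher level binds tighter
'+' has higher precedence than '&'


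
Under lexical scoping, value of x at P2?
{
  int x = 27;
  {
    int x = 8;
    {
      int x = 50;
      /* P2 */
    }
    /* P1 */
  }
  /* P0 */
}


x declared in the same block as P2
x = 50


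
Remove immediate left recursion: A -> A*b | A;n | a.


Left-recursive alternatives: A*b, A;n; non-recursive: a
Introduce A': A -> aA', A' -> *bA' | ;nA' | ε


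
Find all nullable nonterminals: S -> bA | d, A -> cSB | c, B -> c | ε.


A nonterminal is nullable iff some alternative derives ε (directly, or every symbol in it is nullable)
Nullable: {B}


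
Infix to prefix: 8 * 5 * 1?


left-to-right (same/higher precedence on left): tree is (* (* 8 5) 1)
Prefix: * * 8 5 1


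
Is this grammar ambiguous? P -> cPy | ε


balanced c^n…y^n: each string has a unique parse
Unambiguous


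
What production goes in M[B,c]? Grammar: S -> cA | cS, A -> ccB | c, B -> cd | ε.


For [B, c]: 'c' ∈ FIRST(cd)
Entry: B -> cd


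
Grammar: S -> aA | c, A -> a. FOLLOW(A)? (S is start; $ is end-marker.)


$ ∈ FOLLOW(S). For each A -> αBβ: add FIRST(β)\{ε} to FOLLOW(B); if β nullable, add FOLLOW(A).
FOLLOW(A) = {$}


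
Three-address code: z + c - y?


Break into single-operator statements:
t1 = z + c
t2 = t1 - y


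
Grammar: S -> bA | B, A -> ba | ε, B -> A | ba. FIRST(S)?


Per alternative of S: FIRST(bA) = {b}; FIRST(B) = {b, ε}
FIRST(S) = {b, ε}


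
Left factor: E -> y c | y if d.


Common prefix: 'y'
Factored: E -> y E', E' -> c | if d


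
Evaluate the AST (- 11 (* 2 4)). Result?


Evaluate inner: (* 2 4) = 8
Evaluate root: (- 11 8) = 3
Result: 3


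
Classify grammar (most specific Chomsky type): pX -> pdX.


LHS has context (more than one symbol) and |LHS| ≤ |RHS|
Classification: Type 1 (Context-Sensitive)


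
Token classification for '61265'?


Pattern: digits only
Type: INTEGER_LITERAL


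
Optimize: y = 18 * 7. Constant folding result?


18 * 7 = 126 at compile time
Optimized: y = 126


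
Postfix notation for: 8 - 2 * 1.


* has higher precedence, evaluate 2*1 first
Postfix: 8 2 1 * -


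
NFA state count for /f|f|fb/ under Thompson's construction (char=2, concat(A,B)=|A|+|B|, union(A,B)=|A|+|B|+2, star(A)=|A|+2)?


Syntax tree has 4 char leaf(s), 2 union(s), 0 star(s)
chars contribute 4×2 = 8; each union adds +2; each star adds +2
Total: 8 + 4 + 0 = 12 states


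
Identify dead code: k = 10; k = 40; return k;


first assignment to k is overwritten before any read
Dead: 'k = 10'


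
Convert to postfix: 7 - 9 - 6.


Left to right (same or higher precedence on left)
Postfix: 7 9 - 6 -


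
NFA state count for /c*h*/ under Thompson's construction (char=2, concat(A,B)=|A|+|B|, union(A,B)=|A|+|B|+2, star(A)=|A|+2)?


Syntax tree has 2 char leaf(s), 0 union(s), 2 star(s)
chars contribute 2×2 = 4; each union adds +2; each star adds +2
Total: 4 + 0 + 4 = 8 states


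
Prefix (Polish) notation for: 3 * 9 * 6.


left-to-right (same/higher precedence on left): tree is (* (* 3 9) 6)
Prefix: * * 3 9 6


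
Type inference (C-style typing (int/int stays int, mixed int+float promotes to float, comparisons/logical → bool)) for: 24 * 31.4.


Operand types: int * float
Rule: mixed int/float promotes to float; int/int stays int
Result type: float


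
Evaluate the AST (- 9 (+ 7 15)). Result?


Evaluate inner: (+ 7 15) = 22
Evaluate root: (- 9 22) = -13
Result: -13


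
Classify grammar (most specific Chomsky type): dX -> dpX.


LHS has context (more than one symbol) and |LHS| ≤ |RHS|
Classification: Type 1 (Context-Sensitive)


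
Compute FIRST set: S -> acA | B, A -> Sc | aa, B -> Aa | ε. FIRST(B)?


Per alternative of B: FIRST(Aa) = {a, c}; FIRST(ε) = {ε}
FIRST(B) = {a, c, ε}


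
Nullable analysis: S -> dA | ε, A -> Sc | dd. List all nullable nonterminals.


A nonterminal is nullable iff some alternative derives ε (directly, or every symbol in it is nullable)
Nullable: {S}


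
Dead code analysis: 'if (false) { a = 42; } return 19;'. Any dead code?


condition is constant false, so the whole block is unreachable
Dead: 'if (false) { a = 42; }'


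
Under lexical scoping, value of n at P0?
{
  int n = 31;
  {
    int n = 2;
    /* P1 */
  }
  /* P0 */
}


n declared in the same block as P0
n = 31


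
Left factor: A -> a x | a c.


Common prefix: 'a'
Factored: A -> a A', A' -> x | c


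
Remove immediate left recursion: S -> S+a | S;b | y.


Left-recursive alternatives: S+a, S;b; non-recursive: y
Introduce S': S -> yS', S' -> +aS' | ;bS' | ε


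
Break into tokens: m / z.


Scan left to right, longest-match per lexeme
Tokens: ID(m), OP(/), ID(z)


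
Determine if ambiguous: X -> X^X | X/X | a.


'a^a/a' has two parse trees (no precedence encoded between ^ and /)
Ambiguous


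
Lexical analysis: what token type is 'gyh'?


Pattern: letter/underscore followed by alphanumerics, not a keyword
Type: IDENTIFIER


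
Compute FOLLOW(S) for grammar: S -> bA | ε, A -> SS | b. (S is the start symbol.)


$ ∈ FOLLOW(S). For each A -> αBβ: add FIRST(β)\{ε} to FOLLOW(B); if β nullable, add FOLLOW(A).
FOLLOW(S) = {$, b}


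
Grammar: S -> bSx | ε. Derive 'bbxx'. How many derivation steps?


Derivation: S => bSx => bbSxx => bbxx
Steps: 3


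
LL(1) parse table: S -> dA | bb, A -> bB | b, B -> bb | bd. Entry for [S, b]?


For [S, b]: 'b' ∈ FIRST(bb)
Entry: S -> bb


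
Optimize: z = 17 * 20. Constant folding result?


17 * 20 = 340 at compile time
Optimized: z = 340


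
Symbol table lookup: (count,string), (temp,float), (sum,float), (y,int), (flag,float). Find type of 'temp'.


Lookup 'temp' → type float


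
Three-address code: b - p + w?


Break into single-operator statements:
t1 = b - p
t2 = t1 + w


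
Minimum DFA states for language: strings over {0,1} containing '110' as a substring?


KMP-style automaton: 3 progress states + 1 absorbing accept = 4
Minimal DFA: 4 states


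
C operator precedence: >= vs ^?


'>=' is relational (level 7); '^' is bitwise XOR (level 4)
Higher level binds tighter
'>=' has higher precedence than '^'
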